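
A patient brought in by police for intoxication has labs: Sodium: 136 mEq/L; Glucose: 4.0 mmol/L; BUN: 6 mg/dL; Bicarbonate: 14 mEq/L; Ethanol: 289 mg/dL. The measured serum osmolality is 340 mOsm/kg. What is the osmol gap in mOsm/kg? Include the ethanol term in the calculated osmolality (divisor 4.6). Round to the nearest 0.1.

-1.0 mOsm/kg

Calculated osmolality = 2·Na + glucose + BUN/2.8 + ethanol/4.6
= 2·136 + 4 + 6/2.8 + 289/4.6
= 272 + 4 + 2.14 + 62.83
= 340.97 mOsm/kg ≈ 341.0 mOsm/kg
Osmolar gap = measured − calculated = 340 − 341.0 = -1.0 mOsm/kg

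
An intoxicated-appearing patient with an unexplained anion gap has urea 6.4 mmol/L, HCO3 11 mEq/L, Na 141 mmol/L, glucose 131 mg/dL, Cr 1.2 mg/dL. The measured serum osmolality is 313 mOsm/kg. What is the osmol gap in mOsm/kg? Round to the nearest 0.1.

Calculated osmolality = 2·Na + glucose/18 + urea
= 2·141 + 131/18 + 6.4
= 282 + 7.28 + 6.40
= 295.68 mOsm/kg ≈ 295.7 mOsm/kg
Osmolar gap = measured − calculated = 313 − 295.7 = 17.3 mOsm/kg

17.3 mOsm/kg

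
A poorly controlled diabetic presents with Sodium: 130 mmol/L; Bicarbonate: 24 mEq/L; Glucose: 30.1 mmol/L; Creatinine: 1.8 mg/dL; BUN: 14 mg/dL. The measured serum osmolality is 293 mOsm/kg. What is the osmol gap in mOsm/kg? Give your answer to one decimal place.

-2.1 mOsm/kg

Calculated osmolality = 2·Na + glucose + BUN/2.8
= 2·130 + 30.1 + 14/2.8
= 260 + 30.10 + 5
= 295.1 mOsm/kg ≈ 295.1 mOsm/kg
Osmolar gap = measured − calculated = 293 − 295.1 = -2.1 mOsm/kg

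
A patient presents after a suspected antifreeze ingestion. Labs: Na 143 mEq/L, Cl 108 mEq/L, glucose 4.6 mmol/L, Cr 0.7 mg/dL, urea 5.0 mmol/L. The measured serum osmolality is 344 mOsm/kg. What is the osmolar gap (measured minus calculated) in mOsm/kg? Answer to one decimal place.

48.4 mOsm/kg

Calculated osmolality = 2·Na + glucose + urea
= 2·143 + 4.6 + 5
= 286 + 4.60 + 5
= 295.6 mOsm/kg ≈ 295.6 mOsm/kg
Osmolar gap = measured − calculated = 344 − 295.6 = 48.4 mOsm/kg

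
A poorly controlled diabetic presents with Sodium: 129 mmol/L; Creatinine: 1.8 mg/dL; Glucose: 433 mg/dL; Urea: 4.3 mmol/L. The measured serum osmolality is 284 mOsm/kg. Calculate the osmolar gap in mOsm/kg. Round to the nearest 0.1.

Calculated osmolality = 2·Na + glucose/18 + urea
= 2·129 + 433/18 + 4.3
= 258 + 24.06 + 4.30
= 286.36 mOsm/kg ≈ 286.4 mOsm/kg
Osmolar gap = measured − calculated = 284 − 286.4 = -2.4 mOsm/kg

-2.4 mOsm/kg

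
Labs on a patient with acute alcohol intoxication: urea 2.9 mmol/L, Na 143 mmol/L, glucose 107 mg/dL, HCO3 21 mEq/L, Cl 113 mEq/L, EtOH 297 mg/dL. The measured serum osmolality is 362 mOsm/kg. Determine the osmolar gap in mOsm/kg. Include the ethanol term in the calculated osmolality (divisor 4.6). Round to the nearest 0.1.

Calculated osmolality = 2·Na + glucose/18 + urea + ethanol/4.6
= 2·143 + 107/18 + 2.9 + 297/4.6
= 286 + 5.94 + 2.90 + 64.57
= 359.41 mOsm/kg ≈ 359.4 mOsm/kg
Osmolar gap = measured − calculated = 362 − 359.4 = 2.6 mOsm/kg

2.6 mOsm/kg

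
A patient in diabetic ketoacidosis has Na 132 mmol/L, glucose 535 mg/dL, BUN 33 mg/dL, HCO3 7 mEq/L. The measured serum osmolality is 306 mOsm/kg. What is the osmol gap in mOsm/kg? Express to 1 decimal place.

Calculated osmolality = 2·Na + glucose/18 + BUN/2.8
= 2·132 + 535/18 + 33/2.8
= 264 + 29.72 + 11.79
= 305.51 mOsm/kg ≈ 305.5 mOsm/kg
Osmolar gap = measured − calculated = 306 − 305.5 = 0.5 mOsm/kg

0.5 mOsm/kg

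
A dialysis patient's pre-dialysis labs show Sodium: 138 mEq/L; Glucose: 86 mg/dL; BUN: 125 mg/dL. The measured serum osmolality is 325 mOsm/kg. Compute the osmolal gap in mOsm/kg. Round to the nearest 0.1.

Calculated osmolality = 2·Na + glucose/18 + BUN/2.8
= 2·138 + 86/18 + 125/2.8
= 276 + 4.78 + 44.64
= 325.42 mOsm/kg ≈ 325.4 mOsm/kg
Osmolar gap = measured − calculated = 325 − 325.4 = -0.4 mOsm/kg

-0.4 mOsm/kg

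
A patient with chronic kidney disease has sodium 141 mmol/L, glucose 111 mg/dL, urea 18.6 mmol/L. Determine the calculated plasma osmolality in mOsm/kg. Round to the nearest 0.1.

Calculated osmolality = 2·Na + glucose/18 + urea
= 2·141 + 111/18 + 18.6
= 282 + 6.17 + 18.60
= 306.77 mOsm/kg

306.8 mOsm/kg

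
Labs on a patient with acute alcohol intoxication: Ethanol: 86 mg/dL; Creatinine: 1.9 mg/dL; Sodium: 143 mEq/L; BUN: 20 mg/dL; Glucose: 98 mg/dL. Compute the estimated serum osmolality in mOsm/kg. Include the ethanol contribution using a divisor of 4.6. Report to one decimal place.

Calculated osmolality = 2·Na + glucose/18 + BUN/2.8 + ethanol/4.6
= 2·143 + 98/18 + 20/2.8 + 86/4.6
= 286 + 5.44 + 7.14 + 18.70
= 317.28 mOsm/kg

317.3 mOsm/kg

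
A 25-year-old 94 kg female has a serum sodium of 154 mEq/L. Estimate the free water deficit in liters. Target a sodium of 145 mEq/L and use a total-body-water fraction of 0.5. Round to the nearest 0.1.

TBW = 0.5 · 94 = 47 L
Free water deficit = TBW · (Na/145 − 1)
= 47 · (154/145 − 1)
= 47 · 0.0621
= 2.92 L

2.9 L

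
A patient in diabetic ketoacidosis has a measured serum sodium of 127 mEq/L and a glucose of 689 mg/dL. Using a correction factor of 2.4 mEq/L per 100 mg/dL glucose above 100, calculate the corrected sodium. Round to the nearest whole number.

141 mEq/L

Corrected Na = measured Na + 2.4 · (glucose − 100)/100
= 127 + 2.4 · (689 − 100)/100
= 127 + 14.1
= 141.1 mEq/L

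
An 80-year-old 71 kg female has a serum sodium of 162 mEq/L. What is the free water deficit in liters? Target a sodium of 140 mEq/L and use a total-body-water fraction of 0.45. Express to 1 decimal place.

TBW = 0.45 · 71 = 31.95 L
Free water deficit = TBW · (Na/140 − 1)
= 31.95 · (162/140 − 1)
= 31.95 · 0.1571
= 5.02 L

5.0 L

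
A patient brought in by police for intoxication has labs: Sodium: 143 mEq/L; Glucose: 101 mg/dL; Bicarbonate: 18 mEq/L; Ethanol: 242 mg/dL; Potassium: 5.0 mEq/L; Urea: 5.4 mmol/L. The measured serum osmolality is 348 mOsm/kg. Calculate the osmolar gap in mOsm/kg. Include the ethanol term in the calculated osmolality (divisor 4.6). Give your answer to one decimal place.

Calculated osmolality = 2·Na + glucose/18 + urea + ethanol/4.6
= 2·143 + 101/18 + 5.4 + 242/4.6
= 286 + 5.61 + 5.40 + 52.61
= 349.62 mOsm/kg ≈ 349.6 mOsm/kg
Osmolar gap = measured − calculated = 348 − 349.6 = -1.6 mOsm/kg

-1.6 mOsm/kg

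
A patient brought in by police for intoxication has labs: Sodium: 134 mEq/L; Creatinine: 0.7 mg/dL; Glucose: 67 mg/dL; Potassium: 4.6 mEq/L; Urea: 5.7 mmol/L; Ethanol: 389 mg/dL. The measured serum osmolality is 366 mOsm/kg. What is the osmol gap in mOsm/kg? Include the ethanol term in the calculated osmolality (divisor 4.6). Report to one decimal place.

Calculated osmolality = 2·Na + glucose/18 + urea + ethanol/4.6
= 2·134 + 67/18 + 5.7 + 389/4.6
= 268 + 3.72 + 5.70 + 84.57
= 361.99 mOsm/kg ≈ 362.0 mOsm/kg
Osmolar gap = measured − calculated = 366 − 362.0 = 4.0 mOsm/kg

4.0 mOsm/kg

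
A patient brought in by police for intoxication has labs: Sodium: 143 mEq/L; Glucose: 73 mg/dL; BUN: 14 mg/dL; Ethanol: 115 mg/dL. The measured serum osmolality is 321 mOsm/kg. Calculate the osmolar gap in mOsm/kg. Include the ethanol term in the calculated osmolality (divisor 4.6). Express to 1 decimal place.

Calculated osmolality = 2·Na + glucose/18 + BUN/2.8 + ethanol/4.6
= 2·143 + 73/18 + 14/2.8 + 115/4.6
= 286 + 4.06 + 5 + 25
= 320.06 mOsm/kg ≈ 320.1 mOsm/kg
Osmolar gap = measured − calculated = 321 − 320.1 = 0.9 mOsm/kg

0.9 mOsm/kg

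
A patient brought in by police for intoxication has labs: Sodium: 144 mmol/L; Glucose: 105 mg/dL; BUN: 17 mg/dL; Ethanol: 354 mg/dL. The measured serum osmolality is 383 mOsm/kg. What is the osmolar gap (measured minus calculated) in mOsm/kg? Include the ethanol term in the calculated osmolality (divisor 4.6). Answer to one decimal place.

Calculated osmolality = 2·Na + glucose/18 + BUN/2.8 + ethanol/4.6
= 2·144 + 105/18 + 17/2.8 + 354/4.6
= 288 + 5.83 + 6.07 + 76.96
= 376.86 mOsm/kg ≈ 376.9 mOsm/kg
Osmolar gap = measured − calculated = 383 − 376.9 = 6.1 mOsm/kg

6.1 mOsm/kg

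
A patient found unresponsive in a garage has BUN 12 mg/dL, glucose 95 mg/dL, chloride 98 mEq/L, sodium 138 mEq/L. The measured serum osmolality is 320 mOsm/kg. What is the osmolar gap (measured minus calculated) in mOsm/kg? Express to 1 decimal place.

Calculated osmolality = 2·Na + glucose/18 + BUN/2.8
= 2·138 + 95/18 + 12/2.8
= 276 + 5.28 + 4.29
= 285.57 mOsm/kg ≈ 285.6 mOsm/kg
Osmolar gap = measured − calculated = 320 − 285.6 = 34.4 mOsm/kg

34.4 mOsm/kg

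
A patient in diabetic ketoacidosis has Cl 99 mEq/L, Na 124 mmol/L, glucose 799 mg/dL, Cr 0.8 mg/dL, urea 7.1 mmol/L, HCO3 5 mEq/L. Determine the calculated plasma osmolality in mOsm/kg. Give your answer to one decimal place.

Calculated osmolality = 2·Na + glucose/18 + urea
= 2·124 + 799/18 + 7.1
= 248 + 44.39 + 7.10
= 299.49 mOsm/kg

299.5 mOsm/kg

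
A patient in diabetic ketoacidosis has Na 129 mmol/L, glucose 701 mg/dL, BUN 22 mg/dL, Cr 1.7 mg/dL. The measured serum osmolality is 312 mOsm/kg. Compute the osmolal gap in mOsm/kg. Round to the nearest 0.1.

Calculated osmolality = 2·Na + glucose/18 + BUN/2.8
= 2·129 + 701/18 + 22/2.8
= 258 + 38.94 + 7.86
= 304.8 mOsm/kg ≈ 304.8 mOsm/kg
Osmolar gap = measured − calculated = 312 − 304.8 = 7.2 mOsm/kg

7.2 mOsm/kg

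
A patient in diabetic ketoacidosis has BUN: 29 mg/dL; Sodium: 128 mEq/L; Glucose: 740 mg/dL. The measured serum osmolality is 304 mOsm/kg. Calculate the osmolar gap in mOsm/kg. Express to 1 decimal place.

Calculated osmolality = 2·Na + glucose/18 + BUN/2.8
= 2·128 + 740/18 + 29/2.8
= 256 + 41.11 + 10.36
= 307.47 mOsm/kg ≈ 307.5 mOsm/kg
Osmolar gap = measured − calculated = 304 − 307.5 = -3.5 mOsm/kg

-3.5 mOsm/kg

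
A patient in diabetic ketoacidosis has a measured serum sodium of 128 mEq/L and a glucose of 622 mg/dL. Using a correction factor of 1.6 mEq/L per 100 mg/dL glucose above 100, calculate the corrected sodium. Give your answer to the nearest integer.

Corrected Na = measured Na + 1.6 · (glucose − 100)/100
= 128 + 1.6 · (622 − 100)/100
= 128 + 8.4
= 136.4 mEq/L

136 mEq/L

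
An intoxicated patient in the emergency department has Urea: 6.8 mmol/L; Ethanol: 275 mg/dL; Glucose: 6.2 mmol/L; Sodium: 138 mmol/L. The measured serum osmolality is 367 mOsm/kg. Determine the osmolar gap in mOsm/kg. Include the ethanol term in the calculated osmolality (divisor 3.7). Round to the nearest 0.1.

Calculated osmolality = 2·Na + glucose + urea + ethanol/3.7
= 2·138 + 6.2 + 6.8 + 275/3.7
= 276 + 6.20 + 6.80 + 74.32
= 363.32 mOsm/kg ≈ 363.3 mOsm/kg
Osmolar gap = measured − calculated = 367 − 363.3 = 3.7 mOsm/kg

3.7 mOsm/kg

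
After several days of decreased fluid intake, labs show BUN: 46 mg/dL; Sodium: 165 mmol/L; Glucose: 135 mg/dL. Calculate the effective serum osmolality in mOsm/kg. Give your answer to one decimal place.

337.5 mOsm/kg

Effective osmolality excludes urea (freely permeant across cell membranes):
2·Na + glucose/18
= 2·165 + 135/18
= 330 + 7.5
= 337.5 mOsm/kg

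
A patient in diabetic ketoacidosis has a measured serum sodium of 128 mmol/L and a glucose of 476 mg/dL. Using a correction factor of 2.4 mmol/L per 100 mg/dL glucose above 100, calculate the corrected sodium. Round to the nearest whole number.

Corrected Na = measured Na + 2.4 · (glucose − 100)/100
= 128 + 2.4 · (476 − 100)/100
= 128 + 9
= 137 mmol/L

137 mmol/L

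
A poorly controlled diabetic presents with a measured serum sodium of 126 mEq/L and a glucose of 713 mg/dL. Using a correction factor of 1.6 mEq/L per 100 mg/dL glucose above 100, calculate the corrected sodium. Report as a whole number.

136 mEq/L

Corrected Na = measured Na + 1.6 · (glucose − 100)/100
= 126 + 1.6 · (713 − 100)/100
= 126 + 9.8
= 135.8 mEq/L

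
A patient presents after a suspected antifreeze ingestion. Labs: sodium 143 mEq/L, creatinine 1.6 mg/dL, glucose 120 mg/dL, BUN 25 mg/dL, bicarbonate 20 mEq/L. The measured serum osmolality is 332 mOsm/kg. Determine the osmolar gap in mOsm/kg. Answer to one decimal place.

30.4 mOsm/kg

Calculated osmolality = 2·Na + glucose/18 + BUN/2.8
= 2·143 + 120/18 + 25/2.8
= 286 + 6.67 + 8.93
= 301.6 mOsm/kg ≈ 301.6 mOsm/kg
Osmolar gap = measured − calculated = 332 − 301.6 = 30.4 mOsm/kg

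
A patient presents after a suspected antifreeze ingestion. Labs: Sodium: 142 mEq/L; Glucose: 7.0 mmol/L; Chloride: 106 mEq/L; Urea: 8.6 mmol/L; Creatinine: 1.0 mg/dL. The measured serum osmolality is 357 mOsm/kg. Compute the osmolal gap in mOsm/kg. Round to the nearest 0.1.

Calculated osmolality = 2·Na + glucose + urea
= 2·142 + 7 + 8.6
= 284 + 7 + 8.60
= 299.6 mOsm/kg ≈ 299.6 mOsm/kg
Osmolar gap = measured − calculated = 357 − 299.6 = 57.4 mOsm/kg

57.4 mOsm/kg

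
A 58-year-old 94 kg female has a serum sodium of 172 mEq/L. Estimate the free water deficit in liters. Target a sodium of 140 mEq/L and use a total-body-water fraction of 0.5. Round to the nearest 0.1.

TBW = 0.5 · 94 = 47 L
Free water deficit = TBW · (Na/140 − 1)
= 47 · (172/140 − 1)
= 47 · 0.2286
= 10.74 L

10.7 L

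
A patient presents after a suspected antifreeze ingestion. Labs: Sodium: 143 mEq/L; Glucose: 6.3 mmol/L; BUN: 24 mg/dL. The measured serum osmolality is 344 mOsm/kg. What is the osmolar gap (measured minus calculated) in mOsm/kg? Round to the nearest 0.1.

43.1 mOsm/kg

Calculated osmolality = 2·Na + glucose + BUN/2.8
= 2·143 + 6.3 + 24/2.8
= 286 + 6.30 + 8.57
= 300.87 mOsm/kg ≈ 300.9 mOsm/kg
Osmolar gap = measured − calculated = 344 − 300.9 = 43.1 mOsm/kg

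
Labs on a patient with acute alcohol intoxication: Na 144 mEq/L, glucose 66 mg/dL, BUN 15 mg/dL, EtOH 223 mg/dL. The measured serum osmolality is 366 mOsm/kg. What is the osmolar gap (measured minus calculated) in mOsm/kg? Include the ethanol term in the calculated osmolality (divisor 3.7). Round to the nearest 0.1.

Calculated osmolality = 2·Na + glucose/18 + BUN/2.8 + ethanol/3.7
= 2·144 + 66/18 + 15/2.8 + 223/3.7
= 288 + 3.67 + 5.36 + 60.27
= 357.3 mOsm/kg ≈ 357.3 mOsm/kg
Osmolar gap = measured − calculated = 366 − 357.3 = 8.7 mOsm/kg

8.7 mOsm/kg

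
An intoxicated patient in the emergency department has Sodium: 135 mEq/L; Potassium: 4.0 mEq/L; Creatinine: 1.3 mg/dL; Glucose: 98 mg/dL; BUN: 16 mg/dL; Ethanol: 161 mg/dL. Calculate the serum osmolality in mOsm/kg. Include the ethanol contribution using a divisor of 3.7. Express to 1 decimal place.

Calculated osmolality = 2·Na + glucose/18 + BUN/2.8 + ethanol/3.7
= 2·135 + 98/18 + 16/2.8 + 161/3.7
= 270 + 5.44 + 5.71 + 43.51
= 324.66 mOsm/kg

324.7 mOsm/kg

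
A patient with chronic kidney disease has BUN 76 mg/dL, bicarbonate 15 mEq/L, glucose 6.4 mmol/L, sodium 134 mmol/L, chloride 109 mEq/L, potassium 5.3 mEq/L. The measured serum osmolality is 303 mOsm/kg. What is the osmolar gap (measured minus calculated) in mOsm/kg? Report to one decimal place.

1.5 mOsm/kg

Calculated osmolality = 2·Na + glucose + BUN/2.8
= 2·134 + 6.4 + 76/2.8
= 268 + 6.40 + 27.14
= 301.54 mOsm/kg ≈ 301.5 mOsm/kg
Osmolar gap = measured − calculated = 303 − 301.5 = 1.5 mOsm/kg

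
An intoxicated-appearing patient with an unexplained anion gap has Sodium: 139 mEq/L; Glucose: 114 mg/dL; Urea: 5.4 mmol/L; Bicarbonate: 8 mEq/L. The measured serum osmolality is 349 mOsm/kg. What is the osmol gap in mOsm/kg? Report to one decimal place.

59.3 mOsm/kg

Calculated osmolality = 2·Na + glucose/18 + urea
= 2·139 + 114/18 + 5.4
= 278 + 6.33 + 5.40
= 289.73 mOsm/kg ≈ 289.7 mOsm/kg
Osmolar gap = measured − calculated = 349 − 289.7 = 59.3 mOsm/kg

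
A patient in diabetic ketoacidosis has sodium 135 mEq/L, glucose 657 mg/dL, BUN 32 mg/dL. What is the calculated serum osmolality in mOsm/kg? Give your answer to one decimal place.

317.9 mOsm/kg

Calculated osmolality = 2·Na + glucose/18 + BUN/2.8
= 2·135 + 657/18 + 32/2.8
= 270 + 36.50 + 11.43
= 317.93 mOsm/kg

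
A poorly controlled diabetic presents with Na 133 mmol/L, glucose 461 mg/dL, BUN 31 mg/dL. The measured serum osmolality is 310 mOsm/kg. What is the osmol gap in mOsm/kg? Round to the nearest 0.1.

7.3 mOsm/kg

Calculated osmolality = 2·Na + glucose/18 + BUN/2.8
= 2·133 + 461/18 + 31/2.8
= 266 + 25.61 + 11.07
= 302.68 mOsm/kg ≈ 302.7 mOsm/kg
Osmolar gap = measured − calculated = 310 − 302.7 = 7.3 mOsm/kg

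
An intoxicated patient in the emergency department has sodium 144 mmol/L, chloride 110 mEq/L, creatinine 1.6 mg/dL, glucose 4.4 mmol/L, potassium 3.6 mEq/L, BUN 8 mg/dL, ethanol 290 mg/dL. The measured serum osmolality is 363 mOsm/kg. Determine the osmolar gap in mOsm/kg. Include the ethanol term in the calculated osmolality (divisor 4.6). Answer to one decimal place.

Calculated osmolality = 2·Na + glucose + BUN/2.8 + ethanol/4.6
= 2·144 + 4.4 + 8/2.8 + 290/4.6
= 288 + 4.40 + 2.86 + 63.04
= 358.3 mOsm/kg ≈ 358.3 mOsm/kg
Osmolar gap = measured − calculated = 363 − 358.3 = 4.7 mOsm/kg

4.7 mOsm/kg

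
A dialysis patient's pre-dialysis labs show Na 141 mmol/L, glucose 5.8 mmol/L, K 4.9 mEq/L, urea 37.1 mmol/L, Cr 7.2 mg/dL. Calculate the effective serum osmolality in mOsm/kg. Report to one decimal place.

287.8 mOsm/kg

Effective osmolality excludes urea (freely permeant across cell membranes):
2·Na + glucose
= 2·141 + 5.8
= 282 + 5.8
= 287.8 mOsm/kg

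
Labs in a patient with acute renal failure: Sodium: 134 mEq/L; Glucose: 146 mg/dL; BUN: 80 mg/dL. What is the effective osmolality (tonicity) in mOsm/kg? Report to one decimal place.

276.1 mOsm/kg

Effective osmolality excludes urea (freely permeant across cell membranes):
2·Na + glucose/18
= 2·134 + 146/18
= 268 + 8.11
= 276.11 mOsm/kg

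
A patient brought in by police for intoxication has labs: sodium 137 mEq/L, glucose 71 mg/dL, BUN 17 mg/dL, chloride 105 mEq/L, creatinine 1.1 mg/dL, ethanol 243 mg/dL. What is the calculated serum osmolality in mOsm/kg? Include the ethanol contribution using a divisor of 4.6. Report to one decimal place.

Calculated osmolality = 2·Na + glucose/18 + BUN/2.8 + ethanol/4.6
= 2·137 + 71/18 + 17/2.8 + 243/4.6
= 274 + 3.94 + 6.07 + 52.83
= 336.84 mOsm/kg

336.8 mOsm/kg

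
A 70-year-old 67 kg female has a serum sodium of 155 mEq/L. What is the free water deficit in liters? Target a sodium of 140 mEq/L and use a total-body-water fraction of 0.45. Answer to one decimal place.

3.2 L

TBW = 0.45 · 67 = 30.15 L
Free water deficit = TBW · (Na/140 − 1)
= 30.15 · (155/140 − 1)
= 30.15 · 0.1071
= 3.23 L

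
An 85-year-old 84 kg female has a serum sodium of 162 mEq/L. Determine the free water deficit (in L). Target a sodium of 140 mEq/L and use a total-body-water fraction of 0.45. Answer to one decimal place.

5.9 L

TBW = 0.45 · 84 = 37.8 L
Free water deficit = TBW · (Na/140 − 1)
= 37.8 · (162/140 − 1)
= 37.8 · 0.1571
= 5.94 L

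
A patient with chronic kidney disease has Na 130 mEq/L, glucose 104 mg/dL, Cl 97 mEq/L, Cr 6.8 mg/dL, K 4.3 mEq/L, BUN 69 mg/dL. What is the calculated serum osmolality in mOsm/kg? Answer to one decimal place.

290.4 mOsm/kg

Calculated osmolality = 2·Na + glucose/18 + BUN/2.8
= 2·130 + 104/18 + 69/2.8
= 260 + 5.78 + 24.64
= 290.42 mOsm/kg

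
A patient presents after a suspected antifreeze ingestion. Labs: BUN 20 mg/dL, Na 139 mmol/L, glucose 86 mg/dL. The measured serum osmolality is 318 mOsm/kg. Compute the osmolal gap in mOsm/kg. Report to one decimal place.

Calculated osmolality = 2·Na + glucose/18 + BUN/2.8
= 2·139 + 86/18 + 20/2.8
= 278 + 4.78 + 7.14
= 289.92 mOsm/kg ≈ 289.9 mOsm/kg
Osmolar gap = measured − calculated = 318 − 289.9 = 28.1 mOsm/kg

28.1 mOsm/kg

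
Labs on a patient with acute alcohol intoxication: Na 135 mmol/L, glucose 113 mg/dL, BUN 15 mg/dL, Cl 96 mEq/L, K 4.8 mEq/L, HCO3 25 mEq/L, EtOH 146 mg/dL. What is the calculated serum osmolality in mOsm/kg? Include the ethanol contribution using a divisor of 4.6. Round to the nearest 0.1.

313.4 mOsm/kg

Calculated osmolality = 2·Na + glucose/18 + BUN/2.8 + ethanol/4.6
= 2·135 + 113/18 + 15/2.8 + 146/4.6
= 270 + 6.28 + 5.36 + 31.74
= 313.38 mOsm/kg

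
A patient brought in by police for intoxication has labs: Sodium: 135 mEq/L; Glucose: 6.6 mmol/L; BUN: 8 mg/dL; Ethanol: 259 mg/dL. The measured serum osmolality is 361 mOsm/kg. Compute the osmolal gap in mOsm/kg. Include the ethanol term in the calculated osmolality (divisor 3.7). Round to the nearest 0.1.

Calculated osmolality = 2·Na + glucose + BUN/2.8 + ethanol/3.7
= 2·135 + 6.6 + 8/2.8 + 259/3.7
= 270 + 6.60 + 2.86 + 70
= 349.46 mOsm/kg ≈ 349.5 mOsm/kg
Osmolar gap = measured − calculated = 361 − 349.5 = 11.5 mOsm/kg

11.5 mOsm/kg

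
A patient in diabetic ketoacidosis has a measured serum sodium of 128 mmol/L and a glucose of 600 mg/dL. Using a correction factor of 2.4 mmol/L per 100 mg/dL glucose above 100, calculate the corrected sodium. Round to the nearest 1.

140 mmol/L

Corrected Na = measured Na + 2.4 · (glucose − 100)/100
= 128 + 2.4 · (600 − 100)/100
= 128 + 12
= 140 mmol/L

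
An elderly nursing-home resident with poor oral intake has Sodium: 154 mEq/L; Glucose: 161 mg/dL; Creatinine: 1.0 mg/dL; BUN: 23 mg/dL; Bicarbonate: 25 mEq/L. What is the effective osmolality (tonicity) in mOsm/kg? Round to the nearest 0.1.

Effective osmolality excludes urea (freely permeant across cell membranes):
2·Na + glucose/18
= 2·154 + 161/18
= 308 + 8.94
= 316.94 mOsm/kg

316.9 mOsm/kg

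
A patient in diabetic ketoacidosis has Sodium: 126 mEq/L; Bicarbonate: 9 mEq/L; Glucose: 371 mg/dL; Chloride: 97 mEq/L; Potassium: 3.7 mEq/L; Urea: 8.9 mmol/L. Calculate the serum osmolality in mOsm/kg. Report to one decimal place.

281.5 mOsm/kg

Calculated osmolality = 2·Na + glucose/18 + urea
= 2·126 + 371/18 + 8.9
= 252 + 20.61 + 8.90
= 281.51 mOsm/kg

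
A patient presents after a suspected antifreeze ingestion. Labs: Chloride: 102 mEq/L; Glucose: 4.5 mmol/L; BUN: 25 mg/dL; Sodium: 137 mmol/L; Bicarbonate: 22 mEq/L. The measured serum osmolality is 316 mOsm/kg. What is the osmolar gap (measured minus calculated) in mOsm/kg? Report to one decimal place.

28.6 mOsm/kg

Calculated osmolality = 2·Na + glucose + BUN/2.8
= 2·137 + 4.5 + 25/2.8
= 274 + 4.50 + 8.93
= 287.43 mOsm/kg ≈ 287.4 mOsm/kg
Osmolar gap = measured − calculated = 316 − 287.4 = 28.6 mOsm/kg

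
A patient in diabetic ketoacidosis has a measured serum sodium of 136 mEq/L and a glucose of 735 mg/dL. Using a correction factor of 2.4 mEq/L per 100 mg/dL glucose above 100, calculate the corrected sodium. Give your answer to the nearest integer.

151 mEq/L

Corrected Na = measured Na + 2.4 · (glucose − 100)/100
= 136 + 2.4 · (735 − 100)/100
= 136 + 15.2
= 151.2 mEq/L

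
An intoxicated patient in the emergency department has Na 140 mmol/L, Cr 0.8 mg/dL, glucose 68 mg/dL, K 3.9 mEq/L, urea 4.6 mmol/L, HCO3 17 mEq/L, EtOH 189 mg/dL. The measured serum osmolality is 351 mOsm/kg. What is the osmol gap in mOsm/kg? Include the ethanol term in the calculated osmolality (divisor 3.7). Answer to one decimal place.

11.5 mOsm/kg

Calculated osmolality = 2·Na + glucose/18 + urea + ethanol/3.7
= 2·140 + 68/18 + 4.6 + 189/3.7
= 280 + 3.78 + 4.60 + 51.08
= 339.46 mOsm/kg ≈ 339.5 mOsm/kg
Osmolar gap = measured − calculated = 351 − 339.5 = 11.5 mOsm/kg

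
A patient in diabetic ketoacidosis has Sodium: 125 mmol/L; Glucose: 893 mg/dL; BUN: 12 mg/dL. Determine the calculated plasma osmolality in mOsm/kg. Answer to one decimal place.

303.9 mOsm/kg

Calculated osmolality = 2·Na + glucose/18 + BUN/2.8
= 2·125 + 893/18 + 12/2.8
= 250 + 49.61 + 4.29
= 303.9 mOsm/kg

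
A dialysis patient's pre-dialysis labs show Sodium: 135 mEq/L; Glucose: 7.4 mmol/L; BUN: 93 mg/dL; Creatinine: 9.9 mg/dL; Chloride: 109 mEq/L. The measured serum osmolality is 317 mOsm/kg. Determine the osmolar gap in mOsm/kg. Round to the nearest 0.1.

Calculated osmolality = 2·Na + glucose + BUN/2.8
= 2·135 + 7.4 + 93/2.8
= 270 + 7.40 + 33.21
= 310.61 mOsm/kg ≈ 310.6 mOsm/kg
Osmolar gap = measured − calculated = 317 − 310.6 = 6.4 mOsm/kg

6.4 mOsm/kg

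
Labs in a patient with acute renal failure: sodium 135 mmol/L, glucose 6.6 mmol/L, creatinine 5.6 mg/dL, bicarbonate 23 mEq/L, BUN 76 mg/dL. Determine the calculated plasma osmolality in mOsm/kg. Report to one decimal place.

303.7 mOsm/kg

Calculated osmolality = 2·Na + glucose + BUN/2.8
= 2·135 + 6.6 + 76/2.8
= 270 + 6.60 + 27.14
= 303.74 mOsm/kg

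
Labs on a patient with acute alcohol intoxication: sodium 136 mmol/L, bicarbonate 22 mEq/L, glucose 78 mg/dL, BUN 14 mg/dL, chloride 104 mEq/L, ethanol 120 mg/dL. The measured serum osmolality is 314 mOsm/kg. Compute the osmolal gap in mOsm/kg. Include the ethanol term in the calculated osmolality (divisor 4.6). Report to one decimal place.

Calculated osmolality = 2·Na + glucose/18 + BUN/2.8 + ethanol/4.6
= 2·136 + 78/18 + 14/2.8 + 120/4.6
= 272 + 4.33 + 5 + 26.09
= 307.42 mOsm/kg ≈ 307.4 mOsm/kg
Osmolar gap = measured − calculated = 314 − 307.4 = 6.6 mOsm/kg

6.6 mOsm/kg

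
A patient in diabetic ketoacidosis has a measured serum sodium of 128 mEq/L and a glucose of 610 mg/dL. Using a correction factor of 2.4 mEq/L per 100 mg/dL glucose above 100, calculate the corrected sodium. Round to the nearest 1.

Corrected Na = measured Na + 2.4 · (glucose − 100)/100
= 128 + 2.4 · (610 − 100)/100
= 128 + 12.2
= 140.2 mEq/L

140 mEq/L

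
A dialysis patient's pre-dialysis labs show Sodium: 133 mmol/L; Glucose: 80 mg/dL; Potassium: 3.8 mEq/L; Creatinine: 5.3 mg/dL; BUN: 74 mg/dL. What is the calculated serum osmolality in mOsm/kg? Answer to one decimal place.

296.9 mOsm/kg

Calculated osmolality = 2·Na + glucose/18 + BUN/2.8
= 2·133 + 80/18 + 74/2.8
= 266 + 4.44 + 26.43
= 296.87 mOsm/kg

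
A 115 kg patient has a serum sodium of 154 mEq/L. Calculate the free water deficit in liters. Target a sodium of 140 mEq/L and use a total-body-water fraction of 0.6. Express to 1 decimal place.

TBW = 0.6 · 115 = 69 L
Free water deficit = TBW · (Na/140 − 1)
= 69 · (154/140 − 1)
= 69 · 0.1
= 6.9 L

6.9 L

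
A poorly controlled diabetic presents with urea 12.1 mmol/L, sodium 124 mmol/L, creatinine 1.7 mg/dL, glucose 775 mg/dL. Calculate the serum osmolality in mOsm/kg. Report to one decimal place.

Calculated osmolality = 2·Na + glucose/18 + urea
= 2·124 + 775/18 + 12.1
= 248 + 43.06 + 12.10
= 303.16 mOsm/kg

303.2 mOsm/kg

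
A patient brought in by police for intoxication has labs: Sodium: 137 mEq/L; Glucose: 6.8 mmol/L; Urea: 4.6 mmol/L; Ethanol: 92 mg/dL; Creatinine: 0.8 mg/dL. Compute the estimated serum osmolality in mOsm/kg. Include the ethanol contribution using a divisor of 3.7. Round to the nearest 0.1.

Calculated osmolality = 2·Na + glucose + urea + ethanol/3.7
= 2·137 + 6.8 + 4.6 + 92/3.7
= 274 + 6.80 + 4.60 + 24.86
= 310.26 mOsm/kg

310.3 mOsm/kg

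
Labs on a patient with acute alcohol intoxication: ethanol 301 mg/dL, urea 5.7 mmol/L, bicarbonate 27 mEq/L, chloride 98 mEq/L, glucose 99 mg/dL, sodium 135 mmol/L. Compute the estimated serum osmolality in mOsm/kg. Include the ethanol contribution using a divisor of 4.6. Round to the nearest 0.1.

346.6 mOsm/kg

Calculated osmolality = 2·Na + glucose/18 + urea + ethanol/4.6
= 2·135 + 99/18 + 5.7 + 301/4.6
= 270 + 5.50 + 5.70 + 65.43
= 346.63 mOsm/kg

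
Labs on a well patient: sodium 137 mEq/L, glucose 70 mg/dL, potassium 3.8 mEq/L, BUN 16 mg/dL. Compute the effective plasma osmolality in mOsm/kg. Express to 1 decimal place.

Effective osmolality excludes urea (freely permeant across cell membranes):
2·Na + glucose/18
= 2·137 + 70/18
= 274 + 3.89
= 277.89 mOsm/kg

277.9 mOsm/kg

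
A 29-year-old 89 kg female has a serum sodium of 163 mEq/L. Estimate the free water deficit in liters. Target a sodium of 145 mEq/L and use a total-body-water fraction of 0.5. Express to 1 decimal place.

TBW = 0.5 · 89 = 44.5 L
Free water deficit = TBW · (Na/145 − 1)
= 44.5 · (163/145 − 1)
= 44.5 · 0.1241
= 5.52 L

5.5 L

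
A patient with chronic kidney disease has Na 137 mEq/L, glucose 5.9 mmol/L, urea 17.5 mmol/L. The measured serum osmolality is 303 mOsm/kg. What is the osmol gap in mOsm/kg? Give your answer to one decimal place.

5.6 mOsm/kg

Calculated osmolality = 2·Na + glucose + urea
= 2·137 + 5.9 + 17.5
= 274 + 5.90 + 17.50
= 297.4 mOsm/kg ≈ 297.4 mOsm/kg
Osmolar gap = measured − calculated = 303 − 297.4 = 5.6 mOsm/kg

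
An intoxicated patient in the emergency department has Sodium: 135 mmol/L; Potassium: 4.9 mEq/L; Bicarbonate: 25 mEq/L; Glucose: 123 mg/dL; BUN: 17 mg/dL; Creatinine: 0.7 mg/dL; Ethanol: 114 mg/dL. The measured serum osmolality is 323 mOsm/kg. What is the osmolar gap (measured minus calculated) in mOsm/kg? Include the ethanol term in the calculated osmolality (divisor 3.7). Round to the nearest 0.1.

9.3 mOsm/kg

Calculated osmolality = 2·Na + glucose/18 + BUN/2.8 + ethanol/3.7
= 2·135 + 123/18 + 17/2.8 + 114/3.7
= 270 + 6.83 + 6.07 + 30.81
= 313.71 mOsm/kg ≈ 313.7 mOsm/kg
Osmolar gap = measured − calculated = 323 − 313.7 = 9.3 mOsm/kg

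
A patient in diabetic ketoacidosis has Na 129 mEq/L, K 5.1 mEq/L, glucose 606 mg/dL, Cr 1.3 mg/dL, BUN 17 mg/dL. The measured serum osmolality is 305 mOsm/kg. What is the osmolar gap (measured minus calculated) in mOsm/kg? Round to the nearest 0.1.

Calculated osmolality = 2·Na + glucose/18 + BUN/2.8
= 2·129 + 606/18 + 17/2.8
= 258 + 33.67 + 6.07
= 297.74 mOsm/kg ≈ 297.7 mOsm/kg
Osmolar gap = measured − calculated = 305 − 297.7 = 7.3 mOsm/kg

7.3 mOsm/kg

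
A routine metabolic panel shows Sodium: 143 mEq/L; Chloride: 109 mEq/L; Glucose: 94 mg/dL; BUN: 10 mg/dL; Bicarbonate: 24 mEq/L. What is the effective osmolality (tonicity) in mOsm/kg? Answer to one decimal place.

291.2 mOsm/kg

Effective osmolality excludes urea (freely permeant across cell membranes):
2·Na + glucose/18
= 2·143 + 94/18
= 286 + 5.22
= 291.22 mOsm/kg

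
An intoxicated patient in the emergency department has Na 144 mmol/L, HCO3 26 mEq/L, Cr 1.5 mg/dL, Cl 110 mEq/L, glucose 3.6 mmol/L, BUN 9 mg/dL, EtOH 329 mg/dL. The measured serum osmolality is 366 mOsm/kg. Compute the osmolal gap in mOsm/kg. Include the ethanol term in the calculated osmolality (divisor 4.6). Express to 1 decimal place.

Calculated osmolality = 2·Na + glucose + BUN/2.8 + ethanol/4.6
= 2·144 + 3.6 + 9/2.8 + 329/4.6
= 288 + 3.60 + 3.21 + 71.52
= 366.33 mOsm/kg ≈ 366.3 mOsm/kg
Osmolar gap = measured − calculated = 366 − 366.3 = -0.3 mOsm/kg

-0.3 mOsm/kg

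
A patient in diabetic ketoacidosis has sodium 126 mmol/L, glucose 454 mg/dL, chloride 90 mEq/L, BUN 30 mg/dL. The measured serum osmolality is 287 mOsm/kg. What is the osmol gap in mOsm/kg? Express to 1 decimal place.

Calculated osmolality = 2·Na + glucose/18 + BUN/2.8
= 2·126 + 454/18 + 30/2.8
= 252 + 25.22 + 10.71
= 287.93 mOsm/kg ≈ 287.9 mOsm/kg
Osmolar gap = measured − calculated = 287 − 287.9 = -0.9 mOsm/kg

-0.9 mOsm/kg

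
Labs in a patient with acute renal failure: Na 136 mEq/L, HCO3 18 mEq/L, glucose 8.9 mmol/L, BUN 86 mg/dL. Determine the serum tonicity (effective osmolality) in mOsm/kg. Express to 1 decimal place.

Effective osmolality excludes urea (freely permeant across cell membranes):
2·Na + glucose
= 2·136 + 8.9
= 272 + 8.9
= 280.9 mOsm/kg

280.9 mOsm/kg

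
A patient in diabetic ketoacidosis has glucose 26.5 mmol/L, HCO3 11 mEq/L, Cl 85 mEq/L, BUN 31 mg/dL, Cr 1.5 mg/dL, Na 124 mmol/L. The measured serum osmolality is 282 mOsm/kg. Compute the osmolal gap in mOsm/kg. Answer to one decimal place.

-3.6 mOsm/kg

Calculated osmolality = 2·Na + glucose + BUN/2.8
= 2·124 + 26.5 + 31/2.8
= 248 + 26.50 + 11.07
= 285.57 mOsm/kg ≈ 285.6 mOsm/kg
Osmolar gap = measured − calculated = 282 − 285.6 = -3.6 mOsm/kg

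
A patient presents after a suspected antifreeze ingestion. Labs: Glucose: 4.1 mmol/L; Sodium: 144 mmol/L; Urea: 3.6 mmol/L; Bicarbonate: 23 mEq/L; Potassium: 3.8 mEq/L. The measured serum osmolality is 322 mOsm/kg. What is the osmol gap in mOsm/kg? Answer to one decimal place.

26.3 mOsm/kg

Calculated osmolality = 2·Na + glucose + urea
= 2·144 + 4.1 + 3.6
= 288 + 4.10 + 3.60
= 295.7 mOsm/kg ≈ 295.7 mOsm/kg
Osmolar gap = measured − calculated = 322 − 295.7 = 26.3 mOsm/kg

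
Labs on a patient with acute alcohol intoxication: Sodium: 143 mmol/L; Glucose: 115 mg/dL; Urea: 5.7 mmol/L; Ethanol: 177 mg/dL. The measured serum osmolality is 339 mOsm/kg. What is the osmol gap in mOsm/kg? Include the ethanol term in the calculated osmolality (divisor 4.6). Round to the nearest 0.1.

Calculated osmolality = 2·Na + glucose/18 + urea + ethanol/4.6
= 2·143 + 115/18 + 5.7 + 177/4.6
= 286 + 6.39 + 5.70 + 38.48
= 336.57 mOsm/kg ≈ 336.6 mOsm/kg
Osmolar gap = measured − calculated = 339 − 336.6 = 2.4 mOsm/kg

2.4 mOsm/kg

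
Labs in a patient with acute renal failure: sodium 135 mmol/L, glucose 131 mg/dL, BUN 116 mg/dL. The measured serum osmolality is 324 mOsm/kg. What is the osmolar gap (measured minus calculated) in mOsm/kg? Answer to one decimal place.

Calculated osmolality = 2·Na + glucose/18 + BUN/2.8
= 2·135 + 131/18 + 116/2.8
= 270 + 7.28 + 41.43
= 318.71 mOsm/kg ≈ 318.7 mOsm/kg
Osmolar gap = measured − calculated = 324 − 318.7 = 5.3 mOsm/kg

5.3 mOsm/kg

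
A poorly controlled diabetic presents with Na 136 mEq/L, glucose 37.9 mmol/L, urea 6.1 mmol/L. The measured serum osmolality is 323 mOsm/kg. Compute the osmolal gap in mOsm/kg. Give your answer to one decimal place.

7.0 mOsm/kg

Calculated osmolality = 2·Na + glucose + urea
= 2·136 + 37.9 + 6.1
= 272 + 37.90 + 6.10
= 316 mOsm/kg ≈ 316.0 mOsm/kg
Osmolar gap = measured − calculated = 323 − 316.0 = 7.0 mOsm/kg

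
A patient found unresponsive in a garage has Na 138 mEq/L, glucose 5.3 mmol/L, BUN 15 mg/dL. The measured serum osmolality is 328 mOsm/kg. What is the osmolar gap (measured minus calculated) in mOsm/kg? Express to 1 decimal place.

Calculated osmolality = 2·Na + glucose + BUN/2.8
= 2·138 + 5.3 + 15/2.8
= 276 + 5.30 + 5.36
= 286.66 mOsm/kg ≈ 286.7 mOsm/kg
Osmolar gap = measured − calculated = 328 − 286.7 = 41.3 mOsm/kg

41.3 mOsm/kg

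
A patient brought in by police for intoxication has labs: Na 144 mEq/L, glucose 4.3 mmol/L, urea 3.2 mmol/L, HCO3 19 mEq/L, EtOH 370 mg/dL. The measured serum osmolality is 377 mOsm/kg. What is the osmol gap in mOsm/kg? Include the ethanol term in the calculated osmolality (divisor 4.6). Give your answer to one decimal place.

1.1 mOsm/kg

Calculated osmolality = 2·Na + glucose + urea + ethanol/4.6
= 2·144 + 4.3 + 3.2 + 370/4.6
= 288 + 4.30 + 3.20 + 80.43
= 375.93 mOsm/kg ≈ 375.9 mOsm/kg
Osmolar gap = measured − calculated = 377 − 375.9 = 1.1 mOsm/kg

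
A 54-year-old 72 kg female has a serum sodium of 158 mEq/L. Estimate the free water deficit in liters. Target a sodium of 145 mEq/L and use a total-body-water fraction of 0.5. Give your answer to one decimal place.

3.2 L

TBW = 0.5 · 72 = 36 L
Free water deficit = TBW · (Na/145 − 1)
= 36 · (158/145 − 1)
= 36 · 0.0897
= 3.23 L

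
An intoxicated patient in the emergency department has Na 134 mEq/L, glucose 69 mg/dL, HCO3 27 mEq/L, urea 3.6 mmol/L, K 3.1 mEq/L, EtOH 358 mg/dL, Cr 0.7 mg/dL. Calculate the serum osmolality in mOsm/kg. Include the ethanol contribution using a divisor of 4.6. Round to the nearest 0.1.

353.3 mOsm/kg

Calculated osmolality = 2·Na + glucose/18 + urea + ethanol/4.6
= 2·134 + 69/18 + 3.6 + 358/4.6
= 268 + 3.83 + 3.60 + 77.83
= 353.26 mOsm/kg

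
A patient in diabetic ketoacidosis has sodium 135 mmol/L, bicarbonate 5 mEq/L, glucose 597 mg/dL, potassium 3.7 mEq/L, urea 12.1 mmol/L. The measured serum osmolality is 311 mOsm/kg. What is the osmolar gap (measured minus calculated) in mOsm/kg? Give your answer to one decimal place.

-4.3 mOsm/kg

Calculated osmolality = 2·Na + glucose/18 + urea
= 2·135 + 597/18 + 12.1
= 270 + 33.17 + 12.10
= 315.27 mOsm/kg ≈ 315.3 mOsm/kg
Osmolar gap = measured − calculated = 311 − 315.3 = -4.3 mOsm/kg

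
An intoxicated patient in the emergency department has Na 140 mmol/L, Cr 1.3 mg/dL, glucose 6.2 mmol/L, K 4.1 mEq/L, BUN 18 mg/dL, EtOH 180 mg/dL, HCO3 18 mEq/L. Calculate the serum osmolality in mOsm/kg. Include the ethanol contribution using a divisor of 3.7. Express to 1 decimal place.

341.3 mOsm/kg

Calculated osmolality = 2·Na + glucose + BUN/2.8 + ethanol/3.7
= 2·140 + 6.2 + 18/2.8 + 180/3.7
= 280 + 6.20 + 6.43 + 48.65
= 341.28 mOsm/kg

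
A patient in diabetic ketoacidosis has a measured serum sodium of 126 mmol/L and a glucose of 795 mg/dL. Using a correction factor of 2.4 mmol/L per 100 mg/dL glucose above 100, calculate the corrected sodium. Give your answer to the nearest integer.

Corrected Na = measured Na + 2.4 · (glucose − 100)/100
= 126 + 2.4 · (795 − 100)/100
= 126 + 16.7
= 142.7 mmol/L

143 mmol/L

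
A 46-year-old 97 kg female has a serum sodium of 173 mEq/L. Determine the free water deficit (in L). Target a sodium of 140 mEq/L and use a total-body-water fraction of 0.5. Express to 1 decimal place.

TBW = 0.5 · 97 = 48.5 L
Free water deficit = TBW · (Na/140 − 1)
= 48.5 · (173/140 − 1)
= 48.5 · 0.2357
= 11.43 L

11.4 L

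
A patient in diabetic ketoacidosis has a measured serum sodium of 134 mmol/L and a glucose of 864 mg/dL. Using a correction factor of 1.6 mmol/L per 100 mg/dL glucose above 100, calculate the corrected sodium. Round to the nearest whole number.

Corrected Na = measured Na + 1.6 · (glucose − 100)/100
= 134 + 1.6 · (864 − 100)/100
= 134 + 12.2
= 146.2 mmol/L

146 mmol/L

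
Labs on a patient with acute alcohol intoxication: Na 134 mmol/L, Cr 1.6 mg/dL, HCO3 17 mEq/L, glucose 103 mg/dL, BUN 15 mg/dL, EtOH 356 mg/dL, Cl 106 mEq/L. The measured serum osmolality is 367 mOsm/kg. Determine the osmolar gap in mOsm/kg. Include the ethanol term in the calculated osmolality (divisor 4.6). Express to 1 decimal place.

10.5 mOsm/kg

Calculated osmolality = 2·Na + glucose/18 + BUN/2.8 + ethanol/4.6
= 2·134 + 103/18 + 15/2.8 + 356/4.6
= 268 + 5.72 + 5.36 + 77.39
= 356.47 mOsm/kg ≈ 356.5 mOsm/kg
Osmolar gap = measured − calculated = 367 − 356.5 = 10.5 mOsm/kg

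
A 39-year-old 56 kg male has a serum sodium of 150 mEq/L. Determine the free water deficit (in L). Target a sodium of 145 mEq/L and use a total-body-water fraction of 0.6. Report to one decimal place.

TBW = 0.6 · 56 = 33.6 L
Free water deficit = TBW · (Na/145 − 1)
= 33.6 · (150/145 − 1)
= 33.6 · 0.0345
= 1.16 L

1.2 L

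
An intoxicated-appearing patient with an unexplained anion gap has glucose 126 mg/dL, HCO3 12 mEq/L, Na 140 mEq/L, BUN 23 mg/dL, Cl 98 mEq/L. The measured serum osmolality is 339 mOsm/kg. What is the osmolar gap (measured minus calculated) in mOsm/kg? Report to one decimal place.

43.8 mOsm/kg

Calculated osmolality = 2·Na + glucose/18 + BUN/2.8
= 2·140 + 126/18 + 23/2.8
= 280 + 7 + 8.21
= 295.21 mOsm/kg ≈ 295.2 mOsm/kg
Osmolar gap = measured − calculated = 339 − 295.2 = 43.8 mOsm/kg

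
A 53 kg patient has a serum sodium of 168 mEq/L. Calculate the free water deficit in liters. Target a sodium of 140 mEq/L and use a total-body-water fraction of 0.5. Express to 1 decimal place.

5.3 L

TBW = 0.5 · 53 = 26.5 L
Free water deficit = TBW · (Na/140 − 1)
= 26.5 · (168/140 − 1)
= 26.5 · 0.2
= 5.3 L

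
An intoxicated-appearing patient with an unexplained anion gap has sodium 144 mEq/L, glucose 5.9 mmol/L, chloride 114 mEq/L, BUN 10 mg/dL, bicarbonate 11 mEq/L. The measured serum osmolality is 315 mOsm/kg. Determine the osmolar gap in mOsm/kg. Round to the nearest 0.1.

Calculated osmolality = 2·Na + glucose + BUN/2.8
= 2·144 + 5.9 + 10/2.8
= 288 + 5.90 + 3.57
= 297.47 mOsm/kg ≈ 297.5 mOsm/kg
Osmolar gap = measured − calculated = 315 − 297.5 = 17.5 mOsm/kg

17.5 mOsm/kg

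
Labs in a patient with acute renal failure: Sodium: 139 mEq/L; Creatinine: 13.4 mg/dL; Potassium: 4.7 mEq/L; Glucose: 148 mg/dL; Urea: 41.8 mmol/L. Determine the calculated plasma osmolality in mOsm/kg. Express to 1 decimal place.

Calculated osmolality = 2·Na + glucose/18 + urea
= 2·139 + 148/18 + 41.8
= 278 + 8.22 + 41.80
= 328.02 mOsm/kg

328.0 mOsm/kg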